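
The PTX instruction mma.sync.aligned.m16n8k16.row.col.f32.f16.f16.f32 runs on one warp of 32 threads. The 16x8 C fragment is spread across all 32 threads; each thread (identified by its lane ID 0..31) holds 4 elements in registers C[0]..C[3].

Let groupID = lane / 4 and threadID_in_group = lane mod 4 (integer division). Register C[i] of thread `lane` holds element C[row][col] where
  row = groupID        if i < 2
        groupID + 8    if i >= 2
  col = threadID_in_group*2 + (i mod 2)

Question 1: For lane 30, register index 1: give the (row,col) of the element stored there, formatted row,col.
7,5

30: grp=7,tig=2
[1] (7+0,2*2+1) = (7,5)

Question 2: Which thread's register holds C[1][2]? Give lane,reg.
5,0

r:1=>grp=1,rB=0  c:2=>tig=1,lo=0
L=1*4+1=5  i=0*2+0=0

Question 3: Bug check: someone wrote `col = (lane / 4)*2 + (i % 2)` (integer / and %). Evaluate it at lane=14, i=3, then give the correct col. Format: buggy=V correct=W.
`(lane / 4)*2 + (i % 2)`[14,3]=>7
L=14=>grp=14>>2=3, tig=14&3=2
[3]=>row 3+8=11  col 2·2+1=5
col: 7 vs 5

buggy=7 correct=5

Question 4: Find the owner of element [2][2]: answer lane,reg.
9,0

r: 2->gid=2,r8=0  c: 2->tid=1,i&1=0
L=2*4+1=9  i=0*2+0=0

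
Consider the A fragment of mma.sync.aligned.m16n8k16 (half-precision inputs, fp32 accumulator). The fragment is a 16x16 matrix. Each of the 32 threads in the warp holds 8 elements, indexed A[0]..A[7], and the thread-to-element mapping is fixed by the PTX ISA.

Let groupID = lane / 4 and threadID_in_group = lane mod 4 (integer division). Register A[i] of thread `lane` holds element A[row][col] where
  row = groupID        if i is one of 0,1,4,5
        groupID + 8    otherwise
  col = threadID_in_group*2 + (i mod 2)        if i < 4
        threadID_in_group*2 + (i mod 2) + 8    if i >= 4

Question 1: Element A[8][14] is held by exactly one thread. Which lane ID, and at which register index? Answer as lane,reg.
3,6

r=8→G=0,rhi=1  c=14→chi=1,T=3,p=0
L=0*4+3=3  i=1*4+1*2+0=6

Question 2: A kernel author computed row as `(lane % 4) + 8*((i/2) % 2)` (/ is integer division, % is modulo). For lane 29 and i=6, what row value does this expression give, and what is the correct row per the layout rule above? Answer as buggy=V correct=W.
buggy=9 correct=15

`(lane % 4) + 8*((i/2) % 2)`[29,6]->9
lane 29->29/4=7, 29 mod 4=1
i=6  r:7+8->15  c:2·1+0+8->10
row: 9 vs 15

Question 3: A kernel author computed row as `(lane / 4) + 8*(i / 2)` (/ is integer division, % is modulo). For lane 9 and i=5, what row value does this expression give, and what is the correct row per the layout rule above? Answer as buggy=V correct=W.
`(lane / 4) + 8*(i / 2)`[9,5]=>18
9: grp=2,tig=1
[5] (2+0,1*2+1+8) = (2,11)
row: 18 vs 2

buggy=18 correct=2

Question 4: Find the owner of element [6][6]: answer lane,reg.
r=6→G=6,rhi=0  c=6→chi=0,T=3,p=0
L=6*4+3=27  i=0*4+0*2+0=0

27,0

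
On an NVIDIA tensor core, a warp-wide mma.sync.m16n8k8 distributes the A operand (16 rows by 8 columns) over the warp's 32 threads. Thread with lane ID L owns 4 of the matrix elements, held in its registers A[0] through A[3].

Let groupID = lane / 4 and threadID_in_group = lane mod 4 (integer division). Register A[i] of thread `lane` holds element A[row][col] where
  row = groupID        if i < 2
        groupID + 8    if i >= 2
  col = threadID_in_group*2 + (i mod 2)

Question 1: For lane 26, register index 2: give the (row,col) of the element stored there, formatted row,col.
14,4

L=26->g=26>>2=6, t=26&3=2
[2]->row 6+8=14  col 2·2+0=4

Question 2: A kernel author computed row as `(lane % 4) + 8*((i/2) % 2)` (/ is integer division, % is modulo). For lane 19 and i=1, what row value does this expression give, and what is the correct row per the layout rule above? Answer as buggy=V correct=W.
buggy=3 correct=4

`(lane % 4) + 8*((i/2) % 2)`[19,1]=>3
lane 19=>19/4=4, 19 mod 4=3
i=1  r:4+0=>4  c:2·3+1=>7
row: 3 vs 4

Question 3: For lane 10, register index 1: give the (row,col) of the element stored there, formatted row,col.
L=10⇒gr=10>>2=2, th=10&3=2
[1]⇒row 2+0=2  col 2·2+1=5

2,5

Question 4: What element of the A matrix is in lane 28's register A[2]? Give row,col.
15,0

28: gr=7,th=0
[2] (7+8,0*2+0) = (15,0)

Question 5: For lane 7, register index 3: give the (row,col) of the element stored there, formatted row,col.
9,7

lane 7: g=1 (7/4), t=3 (7%4)
i=3: r=1+8=9, c=3*2+1=7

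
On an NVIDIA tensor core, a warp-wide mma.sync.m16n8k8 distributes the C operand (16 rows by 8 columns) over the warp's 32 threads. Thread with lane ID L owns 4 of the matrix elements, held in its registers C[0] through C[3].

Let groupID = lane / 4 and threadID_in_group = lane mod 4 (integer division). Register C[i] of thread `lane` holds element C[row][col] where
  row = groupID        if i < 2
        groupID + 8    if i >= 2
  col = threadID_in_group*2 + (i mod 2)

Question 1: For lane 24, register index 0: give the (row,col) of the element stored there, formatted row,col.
lane 24: G=6 (24/4), T=0 (24%4)
i=0: r=6+0=6, c=0*2+0=0

6,0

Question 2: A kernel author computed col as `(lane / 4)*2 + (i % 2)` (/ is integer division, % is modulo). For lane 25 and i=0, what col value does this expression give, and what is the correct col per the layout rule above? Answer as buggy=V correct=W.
`(lane / 4)*2 + (i % 2)`[25,0]⇒12
L=25⇒gr=25>>2=6, th=25&3=1
[0]⇒row 6+0=6  col 1·2+0=2
col: 12 vs 2

buggy=12 correct=2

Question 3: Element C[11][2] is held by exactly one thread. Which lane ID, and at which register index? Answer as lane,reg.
13,2

r: 11->gid=3,r8=1  c: 2->tid=1,i&1=0
L=3*4+1=13  i=1*2+0=2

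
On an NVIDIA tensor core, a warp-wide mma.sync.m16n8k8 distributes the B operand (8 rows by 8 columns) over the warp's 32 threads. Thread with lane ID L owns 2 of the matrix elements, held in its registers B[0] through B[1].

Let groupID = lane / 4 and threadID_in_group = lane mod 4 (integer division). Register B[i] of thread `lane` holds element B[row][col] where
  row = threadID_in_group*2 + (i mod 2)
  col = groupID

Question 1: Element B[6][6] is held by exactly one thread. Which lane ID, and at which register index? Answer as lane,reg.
c: 6->gid=6  r: 6->tid=3,i&1=0
L=6*4+3=27  i=0=0

27,0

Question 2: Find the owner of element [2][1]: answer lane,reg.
c: 1->gid=1  r: 2->tid=1,i&1=0
L=1*4+1=5  i=0=0

5,0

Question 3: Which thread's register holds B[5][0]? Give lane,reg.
2,1

c=0⇒gr=0  r=5⇒th=2,odd=1
L=0*4+2=2  i=1=1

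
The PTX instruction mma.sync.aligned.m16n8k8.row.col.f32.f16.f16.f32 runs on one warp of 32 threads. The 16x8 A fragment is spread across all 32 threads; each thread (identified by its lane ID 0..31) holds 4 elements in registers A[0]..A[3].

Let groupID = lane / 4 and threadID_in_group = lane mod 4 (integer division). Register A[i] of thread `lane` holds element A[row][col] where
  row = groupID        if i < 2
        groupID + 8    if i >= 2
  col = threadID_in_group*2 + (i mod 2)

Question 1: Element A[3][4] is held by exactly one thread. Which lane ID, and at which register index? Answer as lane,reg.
r=3->g=3,rb=0  c=4->t=2,b0=0
L=3*4+2=14  i=0*2+0=0

14,0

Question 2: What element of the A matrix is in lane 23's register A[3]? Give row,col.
13,7

L=23->g=23>>2=5, t=23&3=3
[3]->row 5+8=13  col 3·2+1=7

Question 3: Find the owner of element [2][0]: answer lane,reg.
r: 2->gid=2,r8=0  c: 0->tid=0,i&1=0
L=2*4+0=8  i=0*2+0=0

8,0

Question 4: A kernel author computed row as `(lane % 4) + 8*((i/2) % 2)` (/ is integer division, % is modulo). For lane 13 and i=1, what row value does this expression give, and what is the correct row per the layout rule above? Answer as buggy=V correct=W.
`(lane % 4) + 8*((i/2) % 2)`[13,1]→1
13: G=3,T=1
[1] (3+0,1*2+1) = (3,3)
row: 1 vs 3

buggy=1 correct=3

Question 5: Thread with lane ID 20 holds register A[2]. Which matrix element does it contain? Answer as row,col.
13,0

lane 20⇒20/4=5, 20 mod 4=0
i=2  r:5+8⇒13  c:2·0+0⇒0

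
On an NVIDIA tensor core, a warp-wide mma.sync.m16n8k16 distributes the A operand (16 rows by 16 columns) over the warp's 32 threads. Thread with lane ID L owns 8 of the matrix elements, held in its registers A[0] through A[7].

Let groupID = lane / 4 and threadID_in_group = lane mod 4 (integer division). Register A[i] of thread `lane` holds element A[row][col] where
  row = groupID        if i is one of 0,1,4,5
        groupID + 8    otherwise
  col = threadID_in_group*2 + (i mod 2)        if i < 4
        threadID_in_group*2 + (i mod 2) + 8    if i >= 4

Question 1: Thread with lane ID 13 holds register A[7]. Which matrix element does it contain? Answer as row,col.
lane 13=>13/4=3, 13 mod 4=1
i=7  r:3+8=>11  c:2·1+1+8=>11

11,11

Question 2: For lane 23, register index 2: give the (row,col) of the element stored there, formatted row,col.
13,6

23: G=5,T=3
[2] (5+8,3*2+0+0) = (13,6)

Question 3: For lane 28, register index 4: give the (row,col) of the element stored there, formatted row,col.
lane 28->28/4=7, 28 mod 4=0
i=4  r:7+0->7  c:2·0+0+8->8

7,8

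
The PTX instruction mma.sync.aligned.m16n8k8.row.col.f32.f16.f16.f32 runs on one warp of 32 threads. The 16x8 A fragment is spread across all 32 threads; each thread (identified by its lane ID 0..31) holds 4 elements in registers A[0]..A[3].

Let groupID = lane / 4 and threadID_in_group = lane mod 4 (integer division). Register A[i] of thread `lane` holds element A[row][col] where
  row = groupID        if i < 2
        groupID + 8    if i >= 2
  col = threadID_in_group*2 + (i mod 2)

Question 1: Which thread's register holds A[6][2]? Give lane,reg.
r: 6->gid=6,r8=0  c: 2->tid=1,i&1=0
L=6*4+1=25  i=0*2+0=0

25,0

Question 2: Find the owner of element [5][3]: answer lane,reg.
r=5->g=5,rb=0  c=3->t=1,b0=1
L=5*4+1=21  i=0*2+1=1

21,1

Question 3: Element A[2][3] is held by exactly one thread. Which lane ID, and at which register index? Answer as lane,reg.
r=2⇒gr=2,Rb=0  c=3⇒th=1,odd=1
L=2*4+1=9  i=0*2+1=1

9,1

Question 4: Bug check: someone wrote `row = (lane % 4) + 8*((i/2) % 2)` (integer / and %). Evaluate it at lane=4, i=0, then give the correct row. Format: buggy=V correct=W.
`(lane % 4) + 8*((i/2) % 2)`[4,0]=>0
4: grp=1,tig=0
[0] (1+0,0*2+0) = (1,0)
row: 0 vs 1

buggy=0 correct=1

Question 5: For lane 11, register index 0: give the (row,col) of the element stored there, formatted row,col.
2,6

lane 11⇒11/4=2, 11 mod 4=3
i=0  r:2+0⇒2  c:2·3+0⇒6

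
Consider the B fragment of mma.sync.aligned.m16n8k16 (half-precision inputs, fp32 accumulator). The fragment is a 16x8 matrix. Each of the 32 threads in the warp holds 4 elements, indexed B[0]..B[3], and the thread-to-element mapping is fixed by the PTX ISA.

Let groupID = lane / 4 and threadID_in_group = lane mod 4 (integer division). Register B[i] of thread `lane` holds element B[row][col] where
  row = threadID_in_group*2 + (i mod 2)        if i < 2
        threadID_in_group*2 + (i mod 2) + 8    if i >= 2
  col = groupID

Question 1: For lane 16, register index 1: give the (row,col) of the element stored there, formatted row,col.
lane 16->16/4=4, 16 mod 4=0
i=1  r:2·0+1+0->1  c:4

1,4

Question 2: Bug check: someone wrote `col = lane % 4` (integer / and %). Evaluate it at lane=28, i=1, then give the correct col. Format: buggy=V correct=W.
buggy=0 correct=7

`lane % 4`[28,1]->0
28: gid=7,tid=0
[1] (0*2+1+0,7) = (1,7)
col: 0 vs 7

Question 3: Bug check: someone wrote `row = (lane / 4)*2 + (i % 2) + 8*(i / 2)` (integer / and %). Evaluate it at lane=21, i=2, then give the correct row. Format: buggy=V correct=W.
`(lane / 4)*2 + (i % 2) + 8*(i / 2)`[21,2]⇒18
21: gr=5,th=1
[2] (1*2+0+8,5) = (10,5)
row: 18 vs 10

buggy=18 correct=10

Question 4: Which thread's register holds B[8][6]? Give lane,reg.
c:6=>grp=6  r:8=>rB=1,tig=0,lo=0
L=6*4+0=24  i=1*2+0=2

24,2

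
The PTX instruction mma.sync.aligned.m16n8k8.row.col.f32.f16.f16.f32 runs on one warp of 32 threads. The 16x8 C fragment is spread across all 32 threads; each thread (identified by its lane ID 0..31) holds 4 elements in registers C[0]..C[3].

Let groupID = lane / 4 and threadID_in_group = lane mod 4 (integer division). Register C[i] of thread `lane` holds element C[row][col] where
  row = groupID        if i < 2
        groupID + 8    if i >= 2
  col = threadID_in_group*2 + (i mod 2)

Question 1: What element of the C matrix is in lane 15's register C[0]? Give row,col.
3,6

lane 15→15/4=3, 15 mod 4=3
i=0  r:3+0→3  c:2·3+0→6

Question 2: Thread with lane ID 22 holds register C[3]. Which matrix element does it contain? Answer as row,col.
13,5

lane 22→22/4=5, 22 mod 4=2
i=3  r:5+8→13  c:2·2+1→5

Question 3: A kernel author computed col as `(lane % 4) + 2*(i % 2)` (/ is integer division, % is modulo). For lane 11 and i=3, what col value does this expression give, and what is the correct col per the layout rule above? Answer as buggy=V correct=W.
buggy=5 correct=7

`(lane % 4) + 2*(i % 2)`[11,3]⇒5
L=11⇒gr=11>>2=2, th=11&3=3
[3]⇒row 2+8=10  col 3·2+1=7
col: 5 vs 7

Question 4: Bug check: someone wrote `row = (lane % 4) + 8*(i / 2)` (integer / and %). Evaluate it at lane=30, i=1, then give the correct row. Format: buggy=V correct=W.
buggy=2 correct=7

`(lane % 4) + 8*(i / 2)`[30,1]⇒2
L=30⇒gr=30>>2=7, th=30&3=2
[1]⇒row 7+0=7  col 2·2+1=5
row: 2 vs 7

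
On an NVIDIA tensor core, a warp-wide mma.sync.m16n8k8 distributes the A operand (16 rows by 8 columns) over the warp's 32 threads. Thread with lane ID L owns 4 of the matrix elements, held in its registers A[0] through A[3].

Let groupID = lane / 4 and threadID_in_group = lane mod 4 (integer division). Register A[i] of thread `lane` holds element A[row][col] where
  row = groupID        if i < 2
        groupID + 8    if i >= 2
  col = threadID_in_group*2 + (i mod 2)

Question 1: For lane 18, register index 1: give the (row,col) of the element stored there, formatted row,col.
lane 18: gr=4 (18/4), th=2 (18%4)
i=1: r=4+0=4, c=2*2+1=5

4,5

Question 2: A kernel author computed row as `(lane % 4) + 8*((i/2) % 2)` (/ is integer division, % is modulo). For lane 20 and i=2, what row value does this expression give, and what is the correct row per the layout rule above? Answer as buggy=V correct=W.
buggy=8 correct=13

`(lane % 4) + 8*((i/2) % 2)`[20,2]->8
lane 20: gid=5 (20/4), tid=0 (20%4)
i=2: r=5+8=13, c=0*2+0=0
row: 8 vs 13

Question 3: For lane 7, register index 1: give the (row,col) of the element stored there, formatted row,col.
lane 7: g=1 (7/4), t=3 (7%4)
i=1: r=1+0=1, c=3*2+1=7

1,7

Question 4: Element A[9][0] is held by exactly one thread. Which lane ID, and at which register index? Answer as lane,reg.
r=9→G=1,rhi=1  c=0→T=0,p=0
L=1*4+0=4  i=1*2+0=2

4,2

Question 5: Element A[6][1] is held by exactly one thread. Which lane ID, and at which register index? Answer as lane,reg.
24,1

r=6→G=6,rhi=0  c=1→T=0,p=1
L=6*4+0=24  i=0*2+1=1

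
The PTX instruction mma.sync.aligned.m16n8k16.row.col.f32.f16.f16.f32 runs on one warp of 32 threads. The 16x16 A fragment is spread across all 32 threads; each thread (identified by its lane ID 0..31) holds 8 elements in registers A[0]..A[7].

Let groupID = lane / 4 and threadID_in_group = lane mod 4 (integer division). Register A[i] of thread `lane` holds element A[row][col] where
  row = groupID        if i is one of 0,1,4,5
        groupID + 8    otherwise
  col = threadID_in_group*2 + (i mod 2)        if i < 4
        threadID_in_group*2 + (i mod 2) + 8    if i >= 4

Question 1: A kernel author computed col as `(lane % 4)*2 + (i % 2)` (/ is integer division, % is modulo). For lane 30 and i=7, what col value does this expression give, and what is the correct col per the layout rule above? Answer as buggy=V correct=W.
buggy=5 correct=13

`(lane % 4)*2 + (i % 2)`[30,7]->5
lane 30->30/4=7, 30 mod 4=2
i=7  r:7+8->15  c:2·2+1+8->13
col: 5 vs 13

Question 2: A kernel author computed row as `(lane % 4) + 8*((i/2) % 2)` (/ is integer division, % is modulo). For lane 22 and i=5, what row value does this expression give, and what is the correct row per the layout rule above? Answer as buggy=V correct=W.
`(lane % 4) + 8*((i/2) % 2)`[22,5]->2
lane 22: g=5 (22/4), t=2 (22%4)
i=5: r=5+0=5, c=2*2+1+8=13
row: 2 vs 5

buggy=2 correct=5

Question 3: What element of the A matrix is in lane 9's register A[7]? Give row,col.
10,11

9: g=2,t=1
[7] (2+8,1*2+1+8) = (10,11)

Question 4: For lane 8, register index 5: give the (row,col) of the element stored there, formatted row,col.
2,9

8: gr=2,th=0
[5] (2+0,0*2+1+8) = (2,9)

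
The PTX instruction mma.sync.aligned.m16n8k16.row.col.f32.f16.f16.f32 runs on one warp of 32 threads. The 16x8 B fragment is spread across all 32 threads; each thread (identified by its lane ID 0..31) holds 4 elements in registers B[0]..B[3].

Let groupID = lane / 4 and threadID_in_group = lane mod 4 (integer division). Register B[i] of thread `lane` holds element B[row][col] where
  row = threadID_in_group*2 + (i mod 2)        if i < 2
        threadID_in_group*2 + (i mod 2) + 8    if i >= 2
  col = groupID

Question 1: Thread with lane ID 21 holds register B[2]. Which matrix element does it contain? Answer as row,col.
lane 21: gr=5 (21/4), th=1 (21%4)
i=2: r=1*2+0+8=10, c=gr=5

10,5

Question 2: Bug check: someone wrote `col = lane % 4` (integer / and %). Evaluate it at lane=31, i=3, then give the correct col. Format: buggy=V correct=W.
buggy=3 correct=7

`lane % 4`[31,3]→3
lane 31: G=7 (31/4), T=3 (31%4)
i=3: r=3*2+1+8=15, c=G=7
col: 3 vs 7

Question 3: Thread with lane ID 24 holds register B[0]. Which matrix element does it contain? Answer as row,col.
0,6

lane 24: G=6 (24/4), T=0 (24%4)
i=0: r=0*2+0+0=0, c=G=6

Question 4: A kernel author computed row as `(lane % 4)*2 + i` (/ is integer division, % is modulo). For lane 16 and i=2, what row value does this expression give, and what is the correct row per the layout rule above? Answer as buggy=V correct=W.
buggy=2 correct=8

`(lane % 4)*2 + i`[16,2]->2
lane 16: gid=4 (16/4), tid=0 (16%4)
i=2: r=0*2+0+8=8, c=gid=4
row: 2 vs 8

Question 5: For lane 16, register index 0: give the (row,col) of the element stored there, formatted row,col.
0,4

lane 16=>16/4=4, 16 mod 4=0
i=0  r:2·0+0+0=>0  c:4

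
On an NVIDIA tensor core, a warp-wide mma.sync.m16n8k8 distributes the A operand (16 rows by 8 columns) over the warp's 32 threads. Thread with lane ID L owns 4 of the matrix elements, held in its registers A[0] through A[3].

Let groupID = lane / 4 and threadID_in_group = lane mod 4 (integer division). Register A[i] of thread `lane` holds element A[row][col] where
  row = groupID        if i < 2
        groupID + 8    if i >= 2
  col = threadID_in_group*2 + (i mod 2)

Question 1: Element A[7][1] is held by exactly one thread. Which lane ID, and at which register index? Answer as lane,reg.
28,1

r: 7->gid=7,r8=0  c: 1->tid=0,i&1=1
L=7*4+0=28  i=0*2+1=1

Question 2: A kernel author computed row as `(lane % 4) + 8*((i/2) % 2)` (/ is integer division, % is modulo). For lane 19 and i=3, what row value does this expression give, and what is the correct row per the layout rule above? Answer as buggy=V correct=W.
`(lane % 4) + 8*((i/2) % 2)`[19,3]->11
19: g=4,t=3
[3] (4+8,3*2+1) = (12,7)
row: 11 vs 12

buggy=11 correct=12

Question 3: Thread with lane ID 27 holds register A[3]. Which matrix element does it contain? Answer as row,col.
14,7

L=27⇒gr=27>>2=6, th=27&3=3
[3]⇒row 6+8=14  col 3·2+1=7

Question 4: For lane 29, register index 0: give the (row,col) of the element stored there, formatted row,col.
7,2

lane 29: gr=7 (29/4), th=1 (29%4)
i=0: r=7+0=7, c=1*2+0=2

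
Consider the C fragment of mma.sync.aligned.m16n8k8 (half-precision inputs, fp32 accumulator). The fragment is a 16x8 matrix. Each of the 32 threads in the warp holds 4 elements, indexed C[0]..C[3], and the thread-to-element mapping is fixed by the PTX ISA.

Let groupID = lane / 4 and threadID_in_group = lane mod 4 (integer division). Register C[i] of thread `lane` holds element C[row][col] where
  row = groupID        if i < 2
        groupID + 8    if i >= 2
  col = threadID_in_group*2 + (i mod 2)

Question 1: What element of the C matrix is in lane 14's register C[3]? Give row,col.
11,5

14: gid=3,tid=2
[3] (3+8,2*2+1) = (11,5)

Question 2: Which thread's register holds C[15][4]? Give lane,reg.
30,2

r=15→G=7,rhi=1  c=4→T=2,p=0
L=7*4+2=30  i=1*2+0=2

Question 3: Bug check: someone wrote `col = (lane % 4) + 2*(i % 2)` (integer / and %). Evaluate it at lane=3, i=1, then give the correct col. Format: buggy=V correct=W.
`(lane % 4) + 2*(i % 2)`[3,1]->5
3: g=0,t=3
[1] (0+0,3*2+1) = (0,7)
col: 5 vs 7

buggy=5 correct=7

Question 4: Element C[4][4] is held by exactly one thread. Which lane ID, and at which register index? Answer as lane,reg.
r=4→G=4,rhi=0  c=4→T=2,p=0
L=4*4+2=18  i=0*2+0=0

18,0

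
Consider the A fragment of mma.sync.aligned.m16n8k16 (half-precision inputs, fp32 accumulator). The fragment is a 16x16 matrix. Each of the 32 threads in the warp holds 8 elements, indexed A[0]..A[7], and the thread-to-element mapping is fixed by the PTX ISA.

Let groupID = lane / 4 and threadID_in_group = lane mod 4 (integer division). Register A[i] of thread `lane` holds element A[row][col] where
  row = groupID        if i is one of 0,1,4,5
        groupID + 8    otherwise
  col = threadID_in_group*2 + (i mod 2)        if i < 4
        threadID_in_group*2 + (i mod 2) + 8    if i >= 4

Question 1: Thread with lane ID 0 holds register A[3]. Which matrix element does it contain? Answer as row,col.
0: grp=0,tig=0
[3] (0+8,0*2+1+0) = (8,1)

8,1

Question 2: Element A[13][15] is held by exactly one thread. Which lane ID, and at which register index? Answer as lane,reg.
23,7

r=13⇒gr=5,Rb=1  c=15⇒Cb=1,th=3,odd=1
L=5*4+3=23  i=1*4+1*2+1=7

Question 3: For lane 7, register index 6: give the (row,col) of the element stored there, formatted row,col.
lane 7: G=1 (7/4), T=3 (7%4)
i=6: r=1+8=9, c=3*2+0+8=14

9,14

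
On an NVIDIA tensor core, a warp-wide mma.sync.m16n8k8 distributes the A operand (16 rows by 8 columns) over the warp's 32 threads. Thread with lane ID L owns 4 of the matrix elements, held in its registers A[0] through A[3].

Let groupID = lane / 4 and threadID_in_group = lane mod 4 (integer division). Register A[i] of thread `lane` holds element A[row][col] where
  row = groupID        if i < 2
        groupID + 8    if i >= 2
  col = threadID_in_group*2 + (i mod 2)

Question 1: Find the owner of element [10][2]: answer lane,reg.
9,2

r=10->g=2,rb=1  c=2->t=1,b0=0
L=2*4+1=9  i=1*2+0=2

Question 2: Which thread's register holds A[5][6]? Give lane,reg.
r=5→G=5,rhi=0  c=6→T=3,p=0
L=5*4+3=23  i=0*2+0=0

23,0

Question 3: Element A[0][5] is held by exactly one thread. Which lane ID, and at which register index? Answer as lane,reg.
r=0⇒gr=0,Rb=0  c=5⇒th=2,odd=1
L=0*4+2=2  i=0*2+1=1

2,1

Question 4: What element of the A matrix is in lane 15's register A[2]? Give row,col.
11,6

lane 15→15/4=3, 15 mod 4=3
i=2  r:3+8→11  c:2·3+0→6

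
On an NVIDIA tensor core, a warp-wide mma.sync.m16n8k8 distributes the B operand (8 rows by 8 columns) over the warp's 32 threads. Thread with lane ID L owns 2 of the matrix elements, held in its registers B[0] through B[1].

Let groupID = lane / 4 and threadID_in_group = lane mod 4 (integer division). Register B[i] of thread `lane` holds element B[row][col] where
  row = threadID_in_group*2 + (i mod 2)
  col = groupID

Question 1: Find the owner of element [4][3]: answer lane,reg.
14,0

c: 3->gid=3  r: 4->tid=2,i&1=0
L=3*4+2=14  i=0=0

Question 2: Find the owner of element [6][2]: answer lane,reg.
11,0

c: 2->gid=2  r: 6->tid=3,i&1=0
L=2*4+3=11  i=0=0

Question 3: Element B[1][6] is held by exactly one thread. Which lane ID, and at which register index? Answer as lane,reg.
c=6->g=6  r=1->t=0,b0=1
L=6*4+0=24  i=1=1

24,1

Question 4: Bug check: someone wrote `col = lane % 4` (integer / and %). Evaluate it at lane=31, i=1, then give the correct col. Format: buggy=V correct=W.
buggy=3 correct=7

`lane % 4`[31,1]→3
31: G=7,T=3
[1] (3*2+1,7) = (7,7)
col: 3 vs 7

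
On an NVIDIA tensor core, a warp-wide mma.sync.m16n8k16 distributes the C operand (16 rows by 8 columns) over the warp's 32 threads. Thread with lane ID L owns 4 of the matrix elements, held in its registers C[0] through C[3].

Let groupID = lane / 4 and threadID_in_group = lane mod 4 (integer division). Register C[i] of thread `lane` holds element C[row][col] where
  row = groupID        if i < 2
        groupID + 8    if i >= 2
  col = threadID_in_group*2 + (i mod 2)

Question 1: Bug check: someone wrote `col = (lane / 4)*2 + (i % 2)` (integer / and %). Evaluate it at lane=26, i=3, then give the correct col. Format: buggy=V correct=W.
buggy=13 correct=5

`(lane / 4)*2 + (i % 2)`[26,3]⇒13
lane 26⇒26/4=6, 26 mod 4=2
i=3  r:6+8⇒14  c:2·2+1⇒5
col: 13 vs 5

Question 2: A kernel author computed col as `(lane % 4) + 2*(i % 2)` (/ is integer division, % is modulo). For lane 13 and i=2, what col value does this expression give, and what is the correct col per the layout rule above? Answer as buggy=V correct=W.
buggy=1 correct=2

`(lane % 4) + 2*(i % 2)`[13,2]→1
L=13→G=13>>2=3, T=13&3=1
[2]→row 3+8=11  col 1·2+0=2
col: 1 vs 2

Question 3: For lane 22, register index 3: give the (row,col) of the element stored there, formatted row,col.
13,5

lane 22->22/4=5, 22 mod 4=2
i=3  r:5+8->13  c:2·2+1->5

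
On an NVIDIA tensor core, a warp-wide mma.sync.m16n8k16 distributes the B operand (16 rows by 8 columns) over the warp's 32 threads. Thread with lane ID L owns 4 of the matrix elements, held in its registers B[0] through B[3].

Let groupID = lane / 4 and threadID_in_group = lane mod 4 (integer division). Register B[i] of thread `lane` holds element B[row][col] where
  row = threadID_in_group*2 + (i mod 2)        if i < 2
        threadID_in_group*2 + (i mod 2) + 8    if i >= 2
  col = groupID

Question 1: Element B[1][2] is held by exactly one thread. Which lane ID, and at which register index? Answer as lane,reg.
c: 2->gid=2  r: 1->r8=0,tid=0,i&1=1
L=2*4+0=8  i=0*2+1=1

8,1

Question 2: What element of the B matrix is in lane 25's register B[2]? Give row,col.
25: G=6,T=1
[2] (1*2+0+8,6) = (10,6)

10,6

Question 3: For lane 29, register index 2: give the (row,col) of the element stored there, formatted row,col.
10,7

lane 29: gid=7 (29/4), tid=1 (29%4)
i=2: r=1*2+0+8=10, c=gid=7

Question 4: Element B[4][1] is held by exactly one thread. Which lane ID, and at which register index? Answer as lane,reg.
6,0

c=1→G=1  r=4→rhi=0,T=2,p=0
L=1*4+2=6  i=0*2+0=0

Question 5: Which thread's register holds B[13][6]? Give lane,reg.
c: 6->gid=6  r: 13->r8=1,tid=2,i&1=1
L=6*4+2=26  i=1*2+1=3

26,3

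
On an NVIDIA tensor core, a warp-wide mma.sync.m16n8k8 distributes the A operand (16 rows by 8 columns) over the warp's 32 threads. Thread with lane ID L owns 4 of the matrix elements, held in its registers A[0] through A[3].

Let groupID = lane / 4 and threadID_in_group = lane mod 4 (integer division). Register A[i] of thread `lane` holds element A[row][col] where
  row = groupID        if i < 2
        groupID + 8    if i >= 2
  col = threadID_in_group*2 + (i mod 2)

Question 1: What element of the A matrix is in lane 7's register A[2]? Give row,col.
9,6

lane 7=>7/4=1, 7 mod 4=3
i=2  r:1+8=>9  c:2·3+0=>6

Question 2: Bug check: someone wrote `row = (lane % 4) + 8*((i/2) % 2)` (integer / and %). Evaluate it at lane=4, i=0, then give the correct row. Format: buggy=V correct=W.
buggy=0 correct=1

`(lane % 4) + 8*((i/2) % 2)`[4,0]->0
lane 4->4/4=1, 4 mod 4=0
i=0  r:1+0->1  c:2·0+0->0
row: 0 vs 1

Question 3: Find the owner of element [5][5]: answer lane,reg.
r:5=>grp=5,rB=0  c:5=>tig=2,lo=1
L=5*4+2=22  i=0*2+1=1

22,1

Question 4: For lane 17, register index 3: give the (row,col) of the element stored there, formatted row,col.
lane 17->17/4=4, 17 mod 4=1
i=3  r:4+8->12  c:2·1+1->3

12,3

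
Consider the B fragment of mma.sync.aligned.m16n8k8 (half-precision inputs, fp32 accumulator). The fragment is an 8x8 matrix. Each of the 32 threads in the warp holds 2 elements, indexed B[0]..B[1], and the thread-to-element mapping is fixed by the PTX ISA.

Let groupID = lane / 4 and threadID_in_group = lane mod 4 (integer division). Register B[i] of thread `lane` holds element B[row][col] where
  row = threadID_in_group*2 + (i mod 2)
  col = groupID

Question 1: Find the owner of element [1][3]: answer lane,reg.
c:3=>grp=3  r:1=>tig=0,lo=1
L=3*4+0=12  i=1=1

12,1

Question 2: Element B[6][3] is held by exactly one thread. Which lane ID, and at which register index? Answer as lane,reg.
c:3=>grp=3  r:6=>tig=3,lo=0
L=3*4+3=15  i=0=0

15,0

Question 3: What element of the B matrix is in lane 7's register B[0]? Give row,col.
6,1

L=7=>grp=7>>2=1, tig=7&3=3
[0]=>row 3·2+0=6  col grp=1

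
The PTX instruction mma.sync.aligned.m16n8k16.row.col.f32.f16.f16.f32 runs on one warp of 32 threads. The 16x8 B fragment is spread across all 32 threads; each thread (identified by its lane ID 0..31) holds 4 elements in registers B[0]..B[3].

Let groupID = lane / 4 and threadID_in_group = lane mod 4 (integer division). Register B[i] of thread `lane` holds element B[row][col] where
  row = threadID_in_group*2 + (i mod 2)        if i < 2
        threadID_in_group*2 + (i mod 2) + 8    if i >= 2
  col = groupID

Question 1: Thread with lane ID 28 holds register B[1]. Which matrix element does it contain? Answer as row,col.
1,7

28: grp=7,tig=0
[1] (0*2+1+0,7) = (1,7)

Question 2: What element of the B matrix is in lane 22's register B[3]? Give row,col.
13,5

lane 22->22/4=5, 22 mod 4=2
i=3  r:2·2+1+8->13  c:5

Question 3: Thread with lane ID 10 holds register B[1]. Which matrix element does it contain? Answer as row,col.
5,2

L=10->g=10>>2=2, t=10&3=2
[1]->row 2·2+1+0=5  col g=2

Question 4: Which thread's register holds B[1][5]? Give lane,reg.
c=5→G=5  r=1→rhi=0,T=0,p=1
L=5*4+0=20  i=0*2+1=1

20,1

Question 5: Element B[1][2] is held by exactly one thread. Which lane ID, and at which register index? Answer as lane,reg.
8,1

c:2=>grp=2  r:1=>rB=0,tig=0,lo=1
L=2*4+0=8  i=0*2+1=1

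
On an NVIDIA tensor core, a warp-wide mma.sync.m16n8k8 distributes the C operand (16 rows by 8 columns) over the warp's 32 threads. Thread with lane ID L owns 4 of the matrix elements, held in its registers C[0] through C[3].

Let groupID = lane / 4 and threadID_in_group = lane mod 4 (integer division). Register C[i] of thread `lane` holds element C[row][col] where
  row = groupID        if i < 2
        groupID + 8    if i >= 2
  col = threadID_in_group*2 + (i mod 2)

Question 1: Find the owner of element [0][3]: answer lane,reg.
r:0=>grp=0,rB=0  c:3=>tig=1,lo=1
L=0*4+1=1  i=0*2+1=1

1,1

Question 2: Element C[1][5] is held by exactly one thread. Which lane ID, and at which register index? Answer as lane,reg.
6,1

r=1→G=1,rhi=0  c=5→T=2,p=1
L=1*4+2=6  i=0*2+1=1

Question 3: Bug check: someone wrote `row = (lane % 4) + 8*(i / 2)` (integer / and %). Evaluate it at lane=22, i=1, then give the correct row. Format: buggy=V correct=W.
`(lane % 4) + 8*(i / 2)`[22,1]⇒2
L=22⇒gr=22>>2=5, th=22&3=2
[1]⇒row 5+0=5  col 2·2+1=5
row: 2 vs 5

buggy=2 correct=5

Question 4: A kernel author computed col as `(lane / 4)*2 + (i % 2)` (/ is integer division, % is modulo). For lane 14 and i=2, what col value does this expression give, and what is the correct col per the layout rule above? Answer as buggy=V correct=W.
buggy=6 correct=4

`(lane / 4)*2 + (i % 2)`[14,2]->6
lane 14: g=3 (14/4), t=2 (14%4)
i=2: r=3+8=11, c=2*2+0=4
col: 6 vs 4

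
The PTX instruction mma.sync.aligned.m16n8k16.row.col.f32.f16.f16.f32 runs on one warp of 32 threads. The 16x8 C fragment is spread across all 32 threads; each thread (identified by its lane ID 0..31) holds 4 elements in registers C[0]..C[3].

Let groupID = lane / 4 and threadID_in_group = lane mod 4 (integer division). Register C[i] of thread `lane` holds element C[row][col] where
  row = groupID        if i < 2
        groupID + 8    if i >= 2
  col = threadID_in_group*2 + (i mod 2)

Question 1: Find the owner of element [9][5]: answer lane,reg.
6,3

r=9→G=1,rhi=1  c=5→T=2,p=1
L=1*4+2=6  i=1*2+1=3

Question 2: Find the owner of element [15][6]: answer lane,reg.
31,2

r=15->g=7,rb=1  c=6->t=3,b0=0
L=7*4+3=31  i=1*2+0=2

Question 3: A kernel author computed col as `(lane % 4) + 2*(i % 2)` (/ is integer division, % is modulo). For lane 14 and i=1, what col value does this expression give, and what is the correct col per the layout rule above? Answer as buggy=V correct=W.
buggy=4 correct=5

`(lane % 4) + 2*(i % 2)`[14,1]->4
lane 14->14/4=3, 14 mod 4=2
i=1  r:3+0->3  c:2·2+1->5
col: 4 vs 5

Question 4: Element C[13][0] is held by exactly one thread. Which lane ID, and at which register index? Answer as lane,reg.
20,2

r: 13->gid=5,r8=1  c: 0->tid=0,i&1=0
L=5*4+0=20  i=1*2+0=2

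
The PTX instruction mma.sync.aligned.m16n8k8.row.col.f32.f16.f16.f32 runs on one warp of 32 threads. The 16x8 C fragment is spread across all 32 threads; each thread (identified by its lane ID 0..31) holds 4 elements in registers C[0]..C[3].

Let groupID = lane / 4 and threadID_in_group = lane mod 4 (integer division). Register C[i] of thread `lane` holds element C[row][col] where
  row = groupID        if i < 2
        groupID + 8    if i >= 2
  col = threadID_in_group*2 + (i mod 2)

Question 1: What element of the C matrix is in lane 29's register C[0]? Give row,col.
lane 29⇒29/4=7, 29 mod 4=1
i=0  r:7+0⇒7  c:2·1+0⇒2

7,2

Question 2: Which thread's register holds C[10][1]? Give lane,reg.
r=10⇒gr=2,Rb=1  c=1⇒th=0,odd=1
L=2*4+0=8  i=1*2+1=3

8,3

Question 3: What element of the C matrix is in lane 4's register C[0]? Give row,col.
lane 4: gid=1 (4/4), tid=0 (4%4)
i=0: r=1+0=1, c=0*2+0=0

1,0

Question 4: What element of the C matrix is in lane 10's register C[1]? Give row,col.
10: grp=2,tig=2
[1] (2+0,2*2+1) = (2,5)

2,5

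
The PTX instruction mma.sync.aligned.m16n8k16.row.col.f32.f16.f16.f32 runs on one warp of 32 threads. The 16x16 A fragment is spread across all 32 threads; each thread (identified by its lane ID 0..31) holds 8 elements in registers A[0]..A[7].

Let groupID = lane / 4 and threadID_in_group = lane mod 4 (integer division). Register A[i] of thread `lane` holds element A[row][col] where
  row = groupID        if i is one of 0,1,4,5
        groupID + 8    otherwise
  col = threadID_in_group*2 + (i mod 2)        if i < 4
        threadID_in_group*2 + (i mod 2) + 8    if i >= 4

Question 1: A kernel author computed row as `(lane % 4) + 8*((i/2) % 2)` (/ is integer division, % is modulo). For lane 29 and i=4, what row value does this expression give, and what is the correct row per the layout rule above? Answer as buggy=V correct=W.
`(lane % 4) + 8*((i/2) % 2)`[29,4]=>1
29: grp=7,tig=1
[4] (7+0,1*2+0+8) = (7,10)
row: 1 vs 7

buggy=1 correct=7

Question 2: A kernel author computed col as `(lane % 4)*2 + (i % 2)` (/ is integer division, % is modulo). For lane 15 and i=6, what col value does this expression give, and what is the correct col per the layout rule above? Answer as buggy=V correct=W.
buggy=6 correct=14

`(lane % 4)*2 + (i % 2)`[15,6]->6
15: gid=3,tid=3
[6] (3+8,3*2+0+8) = (11,14)
col: 6 vs 14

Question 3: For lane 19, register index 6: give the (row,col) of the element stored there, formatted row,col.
lane 19: gr=4 (19/4), th=3 (19%4)
i=6: r=4+8=12, c=3*2+0+8=14

12,14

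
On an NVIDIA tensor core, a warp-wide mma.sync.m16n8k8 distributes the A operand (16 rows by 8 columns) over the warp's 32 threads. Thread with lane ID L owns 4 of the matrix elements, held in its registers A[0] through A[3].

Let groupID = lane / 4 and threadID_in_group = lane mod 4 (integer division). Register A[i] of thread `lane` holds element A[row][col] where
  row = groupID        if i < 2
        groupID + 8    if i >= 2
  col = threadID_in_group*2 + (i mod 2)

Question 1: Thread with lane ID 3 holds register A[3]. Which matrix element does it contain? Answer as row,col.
L=3=>grp=3>>2=0, tig=3&3=3
[3]=>row 0+8=8  col 3·2+1=7

8,7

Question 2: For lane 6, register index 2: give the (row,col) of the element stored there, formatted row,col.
L=6⇒gr=6>>2=1, th=6&3=2
[2]⇒row 1+8=9  col 2·2+0=4

9,4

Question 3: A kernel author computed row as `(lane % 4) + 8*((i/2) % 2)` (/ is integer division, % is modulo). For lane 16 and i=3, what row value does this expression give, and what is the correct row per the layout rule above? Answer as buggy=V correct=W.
buggy=8 correct=12

`(lane % 4) + 8*((i/2) % 2)`[16,3]->8
lane 16->16/4=4, 16 mod 4=0
i=3  r:4+8->12  c:2·0+1->1
row: 8 vs 12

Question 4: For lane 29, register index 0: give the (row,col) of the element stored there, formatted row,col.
7,2

29: grp=7,tig=1
[0] (7+0,1*2+0) = (7,2)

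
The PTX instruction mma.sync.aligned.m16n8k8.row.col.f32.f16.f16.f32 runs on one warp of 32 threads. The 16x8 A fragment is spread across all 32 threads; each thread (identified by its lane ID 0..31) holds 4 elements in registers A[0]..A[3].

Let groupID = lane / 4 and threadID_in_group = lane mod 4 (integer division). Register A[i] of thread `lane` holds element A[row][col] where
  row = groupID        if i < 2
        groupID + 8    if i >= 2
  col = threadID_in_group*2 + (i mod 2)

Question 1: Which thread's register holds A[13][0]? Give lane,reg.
r:13=>grp=5,rB=1  c:0=>tig=0,lo=0
L=5*4+0=20  i=1*2+0=2

20,2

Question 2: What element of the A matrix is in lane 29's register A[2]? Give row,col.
15,2

29: g=7,t=1
[2] (7+8,1*2+0) = (15,2)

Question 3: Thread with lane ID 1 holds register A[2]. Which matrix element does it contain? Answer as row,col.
8,2

L=1→G=1>>2=0, T=1&3=1
[2]→row 0+8=8  col 1·2+0=2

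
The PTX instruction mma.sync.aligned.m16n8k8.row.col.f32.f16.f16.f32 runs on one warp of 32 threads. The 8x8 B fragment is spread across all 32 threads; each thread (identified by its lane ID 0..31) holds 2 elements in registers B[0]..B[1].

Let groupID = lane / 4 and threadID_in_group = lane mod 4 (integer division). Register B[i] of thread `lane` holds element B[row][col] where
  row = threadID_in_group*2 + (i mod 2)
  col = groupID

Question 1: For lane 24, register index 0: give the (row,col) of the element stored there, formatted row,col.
0,6

lane 24: gid=6 (24/4), tid=0 (24%4)
i=0: r=0*2+0=0, c=gid=6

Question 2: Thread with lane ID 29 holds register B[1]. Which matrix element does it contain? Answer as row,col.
lane 29=>29/4=7, 29 mod 4=1
i=1  r:2·1+1=>3  c:7

3,7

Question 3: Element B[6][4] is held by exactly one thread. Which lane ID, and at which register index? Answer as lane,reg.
19,0

c=4⇒gr=4  r=6⇒th=3,odd=0
L=4*4+3=19  i=0=0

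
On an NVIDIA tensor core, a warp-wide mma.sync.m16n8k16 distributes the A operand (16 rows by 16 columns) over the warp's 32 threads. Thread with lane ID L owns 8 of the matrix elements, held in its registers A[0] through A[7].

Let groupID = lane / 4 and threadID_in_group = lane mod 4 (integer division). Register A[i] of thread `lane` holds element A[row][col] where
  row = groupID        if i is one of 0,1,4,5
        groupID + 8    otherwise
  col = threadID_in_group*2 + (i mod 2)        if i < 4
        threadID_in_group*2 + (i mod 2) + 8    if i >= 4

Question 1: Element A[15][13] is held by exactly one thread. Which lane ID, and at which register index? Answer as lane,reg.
r=15⇒gr=7,Rb=1  c=13⇒Cb=1,th=2,odd=1
L=7*4+2=30  i=1*4+1*2+1=7

30,7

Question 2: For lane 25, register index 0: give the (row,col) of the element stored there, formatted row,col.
6,2

lane 25: grp=6 (25/4), tig=1 (25%4)
i=0: r=6+0=6, c=1*2+0+0=2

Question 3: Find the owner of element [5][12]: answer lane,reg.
r=5->g=5,rb=0  c=12->cb=1,t=2,b0=0
L=5*4+2=22  i=1*4+0*2+0=4

22,4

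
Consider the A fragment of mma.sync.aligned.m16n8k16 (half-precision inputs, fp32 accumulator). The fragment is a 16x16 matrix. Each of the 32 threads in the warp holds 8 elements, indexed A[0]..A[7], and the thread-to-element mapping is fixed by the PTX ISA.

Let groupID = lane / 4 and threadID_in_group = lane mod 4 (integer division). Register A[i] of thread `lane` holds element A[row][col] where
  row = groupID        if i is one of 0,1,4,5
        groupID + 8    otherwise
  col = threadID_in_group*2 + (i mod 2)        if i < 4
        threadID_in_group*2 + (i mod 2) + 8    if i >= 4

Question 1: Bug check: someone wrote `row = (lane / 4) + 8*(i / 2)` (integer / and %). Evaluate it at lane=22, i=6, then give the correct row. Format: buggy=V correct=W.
`(lane / 4) + 8*(i / 2)`[22,6]->29
lane 22: gid=5 (22/4), tid=2 (22%4)
i=6: r=5+8=13, c=2*2+0+8=12
row: 29 vs 13

buggy=29 correct=13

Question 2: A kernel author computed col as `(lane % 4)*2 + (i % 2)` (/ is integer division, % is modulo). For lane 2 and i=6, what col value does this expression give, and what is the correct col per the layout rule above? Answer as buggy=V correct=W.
buggy=4 correct=12

`(lane % 4)*2 + (i % 2)`[2,6]⇒4
L=2⇒gr=2>>2=0, th=2&3=2
[6]⇒row 0+8=8  col 2·2+0+8=12
col: 4 vs 12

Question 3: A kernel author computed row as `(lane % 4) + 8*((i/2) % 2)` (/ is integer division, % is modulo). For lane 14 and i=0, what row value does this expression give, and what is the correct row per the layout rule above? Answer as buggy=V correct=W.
buggy=2 correct=3

`(lane % 4) + 8*((i/2) % 2)`[14,0]->2
L=14->g=14>>2=3, t=14&3=2
[0]->row 3+0=3  col 2·2+0+0=4
row: 2 vs 3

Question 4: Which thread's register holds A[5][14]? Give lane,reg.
23,4

r=5->g=5,rb=0  c=14->cb=1,t=3,b0=0
L=5*4+3=23  i=1*4+0*2+0=4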